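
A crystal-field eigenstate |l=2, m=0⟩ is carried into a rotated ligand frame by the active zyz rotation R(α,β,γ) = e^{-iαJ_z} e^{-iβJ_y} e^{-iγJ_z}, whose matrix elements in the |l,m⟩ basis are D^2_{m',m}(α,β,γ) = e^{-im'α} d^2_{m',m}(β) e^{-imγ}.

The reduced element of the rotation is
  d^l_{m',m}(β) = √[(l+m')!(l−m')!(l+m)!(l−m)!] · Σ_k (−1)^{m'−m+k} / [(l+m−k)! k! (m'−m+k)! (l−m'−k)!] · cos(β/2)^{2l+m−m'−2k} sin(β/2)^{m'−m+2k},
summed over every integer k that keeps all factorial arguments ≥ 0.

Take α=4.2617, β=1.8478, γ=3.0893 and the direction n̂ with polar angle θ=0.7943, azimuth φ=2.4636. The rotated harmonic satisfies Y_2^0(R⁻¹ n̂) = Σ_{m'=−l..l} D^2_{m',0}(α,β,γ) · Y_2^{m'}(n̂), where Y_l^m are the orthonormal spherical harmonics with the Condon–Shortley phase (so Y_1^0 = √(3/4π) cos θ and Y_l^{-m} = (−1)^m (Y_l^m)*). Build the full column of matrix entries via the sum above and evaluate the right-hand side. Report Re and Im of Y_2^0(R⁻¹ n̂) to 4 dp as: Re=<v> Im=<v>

Re=-0.2019 Im=0.0000

Need the full column D^2_{m',0} for m'=−2..2 at α=4.2617, β=1.8478, γ=3.0893.
cos(β/2)=0.602713, sin(β/2)=0.797958
d^2_{-2,0}: single k=2 term ⇒ +0.566574;  D = -0.351576+0.444298i
d^2_{-1,0}: k∈[1..2] ⇒ +0.427944 -0.750113 = -0.322169;  D = +0.140332+0.289999i
d^2_{0,0}: k∈[0..2] ⇒ +0.131960 -0.925212 +0.405435 = -0.387817;  D = -0.387817+0.000000i
d^2_{1,0}: k∈[0..1] ⇒ -0.427944 +0.750113 = +0.322169;  D = -0.140332+0.289999i
d^2_{2,0}: single k=0 term ⇒ +0.566574;  D = -0.351576-0.444298i
Y_2^{m'}(θ=0.7943,φ=2.4636) and Σ D·Y over m':
  (-0.3516+0.4443i)·(+0.0419+0.1921i)  (+0.1403+0.2900i)·(-0.3008-0.2422i)  (-0.3878+0.0000i)·(+0.1493+0.0000i)  (-0.1403+0.2900i)·(+0.3008-0.2422i)  (-0.3516-0.4443i)·(+0.0419-0.1921i)
Y_2^0(R⁻¹ n̂) = -0.201937+0.000000i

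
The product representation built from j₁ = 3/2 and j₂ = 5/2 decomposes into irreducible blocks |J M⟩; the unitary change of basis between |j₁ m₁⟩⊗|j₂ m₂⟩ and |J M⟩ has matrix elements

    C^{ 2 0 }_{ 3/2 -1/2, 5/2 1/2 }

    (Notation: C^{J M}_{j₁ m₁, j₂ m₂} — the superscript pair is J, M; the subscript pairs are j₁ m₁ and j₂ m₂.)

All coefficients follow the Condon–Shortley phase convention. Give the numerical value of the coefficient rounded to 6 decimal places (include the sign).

-0.267261  (= −√(1/14))

j₁+j₂−J=2  J+j₁−j₂=1  J−j₁+j₂=3  j₁+j₂+J+1=7
(j₁±m₁, j₂±m₂, J±M) = (1,2,3,2,2,2)
P² = 8/7
sum k=1..2:
  [1] −1/2 = -1/2
  [2] +1/4 = 1/4
S = -1/4
C² = P²·S² = 1/14 ; C = -0.267261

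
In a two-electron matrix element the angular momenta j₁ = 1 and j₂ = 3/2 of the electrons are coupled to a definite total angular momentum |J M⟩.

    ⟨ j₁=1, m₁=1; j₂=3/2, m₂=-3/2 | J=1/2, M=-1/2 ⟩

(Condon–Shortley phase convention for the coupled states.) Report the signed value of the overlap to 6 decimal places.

+√(1/2) ≈ +0.707107

triangle: 2!×0!×1!/4! = 2/24
(j±m)!: 2!×0!×0!×3!×0!×1! = 12
prefactor² = (2J+1)×Δ×N² = 2
  k=0: +1/(0!×2!×0!×0!×0!×1!) = 1/2
Σ = 1/2  ⇒  CG² = 2×(1/2)² = 1/2
CG = +√(1/2) = +0.707107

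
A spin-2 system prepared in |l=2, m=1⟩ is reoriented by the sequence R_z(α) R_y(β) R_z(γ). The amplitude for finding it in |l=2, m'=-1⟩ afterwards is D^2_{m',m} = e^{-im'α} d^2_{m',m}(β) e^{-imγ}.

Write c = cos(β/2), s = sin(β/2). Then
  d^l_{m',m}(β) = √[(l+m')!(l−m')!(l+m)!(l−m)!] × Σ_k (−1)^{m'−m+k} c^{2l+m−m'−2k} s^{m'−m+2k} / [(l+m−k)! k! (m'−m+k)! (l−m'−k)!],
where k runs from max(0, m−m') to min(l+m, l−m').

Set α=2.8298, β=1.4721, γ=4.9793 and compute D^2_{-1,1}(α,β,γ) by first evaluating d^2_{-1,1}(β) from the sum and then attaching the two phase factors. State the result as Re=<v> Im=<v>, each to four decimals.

D^2_{-1,1}(2.8298,1.4721,4.9793) = e^{-i·-1·2.8298}·d^2_{-1,1}(1.4721)·e^{-i·1·4.9793}. Compute d first:
c=cos(1.472100/2)=0.741126, s=sin(1.472100/2)=0.671366; N=√[1·6·6·1]=6.000000
The bounds max(0,m−m')=2 and min(l+m,l−m')=3 give 2 terms
  k=2: (−1)^0·6.0000/(2)·0.7411^2·0.6714^2 = +0.742718
  k=3: (−1)^1·6.0000/(6)·0.7411^0·0.6714^4 = -0.203159
d^2_{-1,1}(1.4721) = +0.742718 -0.203159 = +0.539559
Attach z-rotation phases: D = e^{-i(-1)(2.8298)}·(+0.539559)·e^{-i(1)(4.9793)} = -0.295106-0.451704i

Re=-0.2951 Im=-0.4517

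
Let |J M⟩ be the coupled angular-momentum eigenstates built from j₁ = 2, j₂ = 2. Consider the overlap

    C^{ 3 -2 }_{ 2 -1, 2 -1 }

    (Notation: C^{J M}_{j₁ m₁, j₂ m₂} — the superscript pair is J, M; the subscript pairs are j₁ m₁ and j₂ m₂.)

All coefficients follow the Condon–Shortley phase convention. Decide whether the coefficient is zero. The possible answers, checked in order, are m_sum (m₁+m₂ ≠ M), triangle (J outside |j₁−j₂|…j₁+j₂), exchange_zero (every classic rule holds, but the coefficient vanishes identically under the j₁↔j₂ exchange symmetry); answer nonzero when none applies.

exchange_zero

m-sum: m₁+m₂ = -1+(-1) = -2, M = -2  ✓
triangle: |j₁−j₂| = 0 ≤ J = 3 ≤ j₁+j₂ = 4  ✓
exchange: j₁=j₂ and m₁=m₂, and (−1)^(j₁+j₂−J) = (−1)^1 = −1 forces ⟨j₁m₁;j₂m₂|JM⟩ = −⟨j₂m₂;j₁m₁|JM⟩ = −⟨j₁m₁;j₂m₂|JM⟩ ⇒ the coefficient vanishes identically
Racah sum check: Σ_k collapses to 0 ⇒ CG = 0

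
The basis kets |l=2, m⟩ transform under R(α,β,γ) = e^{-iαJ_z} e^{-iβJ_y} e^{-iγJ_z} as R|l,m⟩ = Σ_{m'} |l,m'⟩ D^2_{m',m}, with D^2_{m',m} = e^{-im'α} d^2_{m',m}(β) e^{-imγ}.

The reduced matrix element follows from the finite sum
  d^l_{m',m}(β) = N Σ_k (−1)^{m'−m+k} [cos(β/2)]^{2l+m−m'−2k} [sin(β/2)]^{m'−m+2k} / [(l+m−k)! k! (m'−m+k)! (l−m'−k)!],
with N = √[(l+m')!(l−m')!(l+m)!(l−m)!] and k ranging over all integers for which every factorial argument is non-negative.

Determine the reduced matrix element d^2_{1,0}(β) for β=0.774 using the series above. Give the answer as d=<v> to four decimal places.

d=-0.6122

d^2_{1,0}(β=0.7740) via the finite sum:
Half-angle: c=0.926045, s=0.377412. N=√(6·1·2·2)=4.898979
Admissible k: 0..1 (factorial args all ≥0)
  k=0: (−1)^1·4.8990/(2)·0.9260^3·0.3774^1 = -0.734156
  k=1: (−1)^2·4.8990/(2)·0.9260^1·0.3774^3 = +0.121942
d^2_{1,0}(0.7740) = -0.734156 +0.121942 = -0.612213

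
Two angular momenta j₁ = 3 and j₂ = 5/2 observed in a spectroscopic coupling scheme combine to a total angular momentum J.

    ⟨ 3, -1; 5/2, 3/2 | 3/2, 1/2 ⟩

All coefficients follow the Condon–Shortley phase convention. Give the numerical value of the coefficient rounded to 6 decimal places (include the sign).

-0.483046  (= −√(7/30))

√[4·4!2!1!/8! · 2!4!4!1!2!1!] = √(384/35)
  +(−1)^3/∏(3,1,1,1,1,0)! = -1/6  (running -1/6)
  +(−1)^4/∏(4,0,0,0,2,1)! = 1/48  (running -7/48)
⟨..|..⟩ = √(384/35)·(-7/48) = -0.483046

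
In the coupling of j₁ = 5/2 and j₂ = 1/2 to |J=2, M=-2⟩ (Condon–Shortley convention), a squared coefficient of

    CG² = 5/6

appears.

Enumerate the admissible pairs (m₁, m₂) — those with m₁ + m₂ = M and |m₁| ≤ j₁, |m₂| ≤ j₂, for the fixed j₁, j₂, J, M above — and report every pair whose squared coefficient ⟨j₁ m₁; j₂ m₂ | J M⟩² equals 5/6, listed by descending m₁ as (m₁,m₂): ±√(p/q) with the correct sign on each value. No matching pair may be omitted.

Admissible pairs with m₁+m₂ = M = -2: (-5/2,1/2), (-3/2,-1/2)
  (m₁,m₂)=(-3/2,-1/2): CG² = 1/6, CG = +√(1/6)
  (m₁,m₂)=(-5/2,1/2): CG² = 5/6, CG = −√(5/6)   ← matches the target
Pairs with CG² = 5/6: (-5/2,1/2): −√(5/6)

(-5/2,1/2): −√(5/6)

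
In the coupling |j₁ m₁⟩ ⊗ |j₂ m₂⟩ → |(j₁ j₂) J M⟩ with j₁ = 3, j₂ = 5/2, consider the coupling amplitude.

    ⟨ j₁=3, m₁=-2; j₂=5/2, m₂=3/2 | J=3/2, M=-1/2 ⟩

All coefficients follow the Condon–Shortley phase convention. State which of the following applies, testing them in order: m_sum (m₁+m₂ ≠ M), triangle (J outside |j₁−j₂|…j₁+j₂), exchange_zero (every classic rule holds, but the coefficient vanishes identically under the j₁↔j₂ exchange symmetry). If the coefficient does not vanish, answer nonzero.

nonzero

m-sum: m₁+m₂ = -2+3/2 = -1/2, M = -1/2  ✓
triangle: |j₁−j₂| = 1/2 ≤ J = 3/2 ≤ j₁+j₂ = 11/2  ✓
exchange: j₁≠j₂ or m₁≠m₂ — the exchange symmetry imposes no constraint here
value check: CG = −√(1/21) = -0.218218 ≠ 0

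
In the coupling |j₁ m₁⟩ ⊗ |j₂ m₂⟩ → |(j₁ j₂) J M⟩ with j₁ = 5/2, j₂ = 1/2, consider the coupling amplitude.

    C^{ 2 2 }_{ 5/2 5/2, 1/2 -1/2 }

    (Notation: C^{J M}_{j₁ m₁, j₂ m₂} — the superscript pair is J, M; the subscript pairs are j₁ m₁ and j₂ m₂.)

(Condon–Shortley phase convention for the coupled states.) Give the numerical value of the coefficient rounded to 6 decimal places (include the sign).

j₁+j₂−J=1  J+j₁−j₂=4  J−j₁+j₂=0  j₁+j₂+J+1=6
(j₁±m₁, j₂±m₂, J±M) = (5,0,0,1,4,0)
P² = 480
sum k=0..0:
  [0] +1/24 = 1/24
S = 1/24
C² = P²·S² = 5/6 ; C = +0.912871

+√(5/6) ≈ +0.912871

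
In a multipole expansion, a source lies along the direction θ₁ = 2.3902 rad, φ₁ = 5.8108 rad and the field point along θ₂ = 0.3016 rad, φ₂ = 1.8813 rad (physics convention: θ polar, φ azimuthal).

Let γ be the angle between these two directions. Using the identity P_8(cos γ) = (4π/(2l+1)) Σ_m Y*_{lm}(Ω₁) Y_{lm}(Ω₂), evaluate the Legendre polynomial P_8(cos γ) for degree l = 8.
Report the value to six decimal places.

-0.226690

Addition theorem: P_8(cos γ) = (4π/17) Σ_m Y*_{lm}(Ω₁) Y_{lm}(Ω₂), m = −8…8:
  m=-8: (-0.01954 + 0.01447j) × (-0.00002 - 0.00002j) = 0.00000 + 0.00000j  (running Σ = 0.00000 + 0.00000j)
  m=-7: (0.10267 - 0.01711j) × (0.00033 - 0.00023j) = 0.00003 - 0.00003j  (running Σ = 0.00003 - 0.00003j)
  m=-6: (-0.25454 - 0.08077j) × (0.00094 + 0.00314j) = 0.00001 - 0.00088j  (running Σ = 0.00004 - 0.00090j)
  m=-5: (0.31385 + 0.31027j) × (-0.01917 - 0.00035j) = -0.00591 - 0.00606j  (running Σ = -0.00586 - 0.00696j)
  m=-4: (-0.13009 - 0.39421j) × (0.02664 - 0.07810j) = -0.03425 - 0.00034j  (running Σ = -0.04012 - 0.00731j)
  m=-3: (-0.00736 + 0.04751j) × (0.20553 + 0.15280j) = -0.00877 + 0.00864j  (running Σ = -0.04889 + 0.00133j)
  m=-2: (-0.20964 + 0.28994j) × (-0.43051 + 0.30800j) = 0.00095 - 0.18939j  (running Σ = -0.04794 - 0.18805j)
  m=-1: (0.20462 - 0.10456j) × (-0.17257 - 0.53781j) = -0.09154 - 0.09200j  (running Σ = -0.13948 - 0.28006j)
  m=0: (0.29481 + 0.00000j) × (-0.09399 + 0.00000j) = -0.02771 + 0.00000j  (running Σ = -0.16719 - 0.28006j)
  m=1: (-0.20462 - 0.10456j) × (0.17257 - 0.53781j) = -0.09154 + 0.09200j  (running Σ = -0.25873 - 0.18805j)
  m=2: (-0.20964 - 0.28994j) × (-0.43051 - 0.30800j) = 0.00095 + 0.18939j  (running Σ = -0.25778 + 0.00133j)
  m=3: (0.00736 + 0.04751j) × (-0.20553 + 0.15280j) = -0.00877 - 0.00864j  (running Σ = -0.26655 - 0.00731j)
  m=4: (-0.13009 + 0.39421j) × (0.02664 + 0.07810j) = -0.03425 + 0.00034j  (running Σ = -0.30081 - 0.00696j)
  m=5: (-0.31385 + 0.31027j) × (0.01917 - 0.00035j) = -0.00591 + 0.00606j  (running Σ = -0.30671 - 0.00090j)
  m=6: (-0.25454 + 0.08077j) × (0.00094 - 0.00314j) = 0.00001 + 0.00088j  (running Σ = -0.30670 - 0.00003j)
  m=7: (-0.10267 - 0.01711j) × (-0.00033 - 0.00023j) = 0.00003 + 0.00003j  (running Σ = -0.30667 + 0.00000j)
  m=8: (-0.01954 - 0.01447j) × (-0.00002 + 0.00002j) = 0.00000 - 0.00000j  (running Σ = -0.30667 + 0.00000j)
Σ over m = -0.30667 + 0.00000j; ×(4π/17) → -0.22669 + 0.00000j. Real part: -0.226690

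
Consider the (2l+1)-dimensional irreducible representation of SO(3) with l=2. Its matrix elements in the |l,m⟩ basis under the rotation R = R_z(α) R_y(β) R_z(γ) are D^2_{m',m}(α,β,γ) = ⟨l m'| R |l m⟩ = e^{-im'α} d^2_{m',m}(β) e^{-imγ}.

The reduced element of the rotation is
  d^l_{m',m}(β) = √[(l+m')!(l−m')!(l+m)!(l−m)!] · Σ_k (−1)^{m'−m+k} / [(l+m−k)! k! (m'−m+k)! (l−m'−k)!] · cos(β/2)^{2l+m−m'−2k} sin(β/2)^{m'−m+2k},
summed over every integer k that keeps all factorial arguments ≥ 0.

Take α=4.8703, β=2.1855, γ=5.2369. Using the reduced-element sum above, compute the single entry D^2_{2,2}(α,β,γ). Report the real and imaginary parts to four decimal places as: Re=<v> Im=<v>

Re=0.0092 Im=-0.0438

First d^2_{2,2}(β=2.1855), then the phase factors e^{-i(2)α} and e^{-i(2)γ}:
Half-angle: c=0.460045, s=0.887895. N=√(24·1·24·1)=24.000000
k: max(0,(2)−(2))=0 … min(2+(2),2−(2))=0
  k=0: (−1)^0·24.0000/(24)·0.4600^4·0.8879^0 = +0.044792
d^2_{2,2}(2.1855) = +0.044792
Attach z-rotation phases: D = e^{-i(2)(4.8703)}·(+0.044792)·e^{-i(2)(5.2369)} = +0.009160-0.043846i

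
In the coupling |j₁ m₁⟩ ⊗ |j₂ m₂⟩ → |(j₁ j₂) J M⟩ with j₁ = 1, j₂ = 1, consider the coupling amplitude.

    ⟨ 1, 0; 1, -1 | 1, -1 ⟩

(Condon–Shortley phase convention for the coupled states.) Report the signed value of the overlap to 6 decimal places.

j₁+j₂−J=1  J+j₁−j₂=1  J−j₁+j₂=1  j₁+j₂+J+1=4
(j₁±m₁, j₂±m₂, J±M) = (1,1,0,2,0,2)
P² = 1/2
sum k=0..0:
  [0] +1/1 = 1
S = 1
C² = P²·S² = 1/2 ; C = +0.707107

+√(1/2) ≈ +0.707107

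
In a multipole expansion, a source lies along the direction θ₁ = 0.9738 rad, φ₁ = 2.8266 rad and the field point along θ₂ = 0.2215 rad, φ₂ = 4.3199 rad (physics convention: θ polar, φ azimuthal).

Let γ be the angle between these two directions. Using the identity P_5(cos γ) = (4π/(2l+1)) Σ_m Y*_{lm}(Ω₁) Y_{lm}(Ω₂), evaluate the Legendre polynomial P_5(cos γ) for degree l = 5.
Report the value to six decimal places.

Term-by-term m-sum for l=5 (normalisation 4π/11 = 1.142397):
  m=-5: Y*=(0.000748, 0.179572)  Y=(-0.000220, -0.000091)  product (0.000016, -0.000039)
  m=-4: Y*=(0.118055, -0.367500)  Y=(0.000003, 0.003336)  product (0.001226, 0.000393)
  m=-3: Y*=(-0.211397, 0.292499)  Y=(0.025633, -0.010637)  product (-0.002308, 0.009746)
  m=-2: Y*=(-0.027342, 0.019934)  Y=(-0.104728, -0.104640)  product (0.004949, 0.000773)
  m=-1: Y*=(0.334215, -0.108901)  Y=(-0.180252, 0.435426)  product (-0.012825, 0.165155)
  m=+0: Y*=(-0.054557, -0.000000)  Y=(0.621113, 0.000000)  product (-0.033886, -0.000000)
  m=+1: Y*=(-0.334215, -0.108901)  Y=(0.180252, 0.435426)  product (-0.012825, -0.165155)
  m=+2: Y*=(-0.027342, -0.019934)  Y=(-0.104728, 0.104640)  product (0.004949, -0.000773)
  m=+3: Y*=(0.211397, 0.292499)  Y=(-0.025633, -0.010637)  product (-0.002308, -0.009746)
  m=+4: Y*=(0.118055, 0.367500)  Y=(0.000003, -0.003336)  product (0.001226, -0.000393)
  m=+5: Y*=(-0.000748, 0.179572)  Y=(0.000220, -0.000091)  product (0.000016, 0.000039)
Total Σ_m = (-0.051767, 0.000000). Multiply by 1.142397: (-0.059139, 0.000000). P_5(cos γ) = -0.059139

-0.059139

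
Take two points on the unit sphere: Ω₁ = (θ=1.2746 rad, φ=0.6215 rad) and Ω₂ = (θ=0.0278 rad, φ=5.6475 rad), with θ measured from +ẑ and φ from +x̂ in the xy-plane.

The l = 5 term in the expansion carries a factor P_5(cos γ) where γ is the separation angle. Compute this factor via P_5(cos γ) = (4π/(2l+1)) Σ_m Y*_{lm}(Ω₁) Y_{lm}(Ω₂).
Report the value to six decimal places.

Addition theorem: P_5(cos γ) = (4π/11) Σ_m Y*_{lm}(Ω₁) Y_{lm}(Ω₂), m = −5…5:
  m=-5: (-0.37129 + 0.01266j) × (-0.00000 - 0.00000j) = 0.00000 + 0.00000j  (running Σ = 0.00000 + 0.00000j)
  m=-4: (-0.28419 + 0.21856j) × (-0.00000 + 0.00000j) = 0.00000 - 0.00000j  (running Σ = 0.00000 - 0.00000j)
  m=-3: (0.02044 - 0.06757j) × (-0.00002 + 0.00006j) = 0.00000 + 0.00000j  (running Σ = 0.00000 + 0.00000j)
  m=-2: (-0.10846 - 0.31893j) × (0.00077 + 0.00250j) = 0.00071 - 0.00052j  (running Σ = 0.00072 - 0.00051j)
  m=-1: (-0.01004 - 0.00719j) × (0.05715 + 0.04217j) = -0.00027 - 0.00083j  (running Σ = 0.00045 - 0.00135j)
  m=0: (0.32407 + 0.00000j) × (0.93019 + 0.00000j) = 0.30145 + 0.00000j  (running Σ = 0.30189 - 0.00135j)
  m=1: (0.01004 - 0.00719j) × (-0.05715 + 0.04217j) = -0.00027 + 0.00083j  (running Σ = 0.30162 - 0.00051j)
  m=2: (-0.10846 + 0.31893j) × (0.00077 - 0.00250j) = 0.00071 + 0.00052j  (running Σ = 0.30234 + 0.00000j)
  m=3: (-0.02044 - 0.06757j) × (0.00002 + 0.00006j) = 0.00000 - 0.00000j  (running Σ = 0.30234 - 0.00000j)
  m=4: (-0.28419 - 0.21856j) × (-0.00000 - 0.00000j) = 0.00000 + 0.00000j  (running Σ = 0.30234 + 0.00000j)
  m=5: (0.37129 + 0.01266j) × (0.00000 - 0.00000j) = 0.00000 - 0.00000j  (running Σ = 0.30234 + 0.00000j)
Σ over m = 0.30234 + 0.00000j; ×(4π/11) → 0.34539 + 0.00000j. Real part: 0.345391

0.345391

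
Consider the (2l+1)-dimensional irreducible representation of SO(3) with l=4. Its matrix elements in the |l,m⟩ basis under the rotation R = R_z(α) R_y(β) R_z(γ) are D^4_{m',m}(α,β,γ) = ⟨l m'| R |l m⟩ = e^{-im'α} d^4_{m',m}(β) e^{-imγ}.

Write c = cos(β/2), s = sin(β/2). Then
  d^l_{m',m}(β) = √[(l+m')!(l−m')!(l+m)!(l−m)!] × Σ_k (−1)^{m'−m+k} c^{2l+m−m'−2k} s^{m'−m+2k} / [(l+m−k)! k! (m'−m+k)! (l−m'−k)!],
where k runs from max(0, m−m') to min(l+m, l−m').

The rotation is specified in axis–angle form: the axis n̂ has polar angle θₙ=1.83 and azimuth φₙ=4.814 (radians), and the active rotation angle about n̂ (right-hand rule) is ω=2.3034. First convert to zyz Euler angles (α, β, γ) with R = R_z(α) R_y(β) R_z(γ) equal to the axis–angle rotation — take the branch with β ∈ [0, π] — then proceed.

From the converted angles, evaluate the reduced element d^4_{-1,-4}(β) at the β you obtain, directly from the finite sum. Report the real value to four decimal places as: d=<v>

d=-0.1175

Axis–angle → zyz. n̂ = (sinθₙcosφₙ, sinθₙsinφₙ, cosθₙ) = (+0.098048, -0.961609, -0.256311), ω = 2.3034.
R = I cosω + sinω [n̂]ₓ + (1−cosω) n̂n̂ᵀ gives
  R = [-0.652765, +0.033210, -0.756832; -0.347892, +0.874324, +0.338420; +0.672956, +0.484205, -0.559175]
β = atan2(√(R₁₃²+R₂₃²), R₃₃) = 2.164186; α = atan2(R₂₃, R₁₃) mod 2π = 2.721108; γ = atan2(R₃₂, −R₃₁) mod 2π = 2.517886
d^4_{-1,-4}(β=2.1642) via the finite sum:
Half-angle: c=0.469481, s=0.882942. N=√(6·120·1·40320)=5387.986637
Admissible k: 0..0 (factorial args all ≥0)
  k=0: (−1)^3·5387.9866/(720)·0.4695^5·0.8829^3 = -0.117485
d^4_{-1,-4}(2.1642) = -0.117485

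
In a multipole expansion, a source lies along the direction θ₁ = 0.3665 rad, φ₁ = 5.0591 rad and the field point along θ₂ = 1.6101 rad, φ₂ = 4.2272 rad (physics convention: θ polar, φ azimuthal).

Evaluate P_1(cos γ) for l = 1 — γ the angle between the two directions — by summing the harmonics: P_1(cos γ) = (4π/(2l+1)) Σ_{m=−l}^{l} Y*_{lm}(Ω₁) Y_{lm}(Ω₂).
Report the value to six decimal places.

Expand P_1 via completeness: Σ_{m} conj(Y_{1,m}) at Ω₁ times Y_{1,m} at Ω₂ —
  [-1]  conj(Y_{1,-1})(Ω₁) = (0.042071, -0.116441) ; Y_{1,-1}(Ω₂) = (-0.161006, 0.305384) ; Δ = (0.028785, 0.031595)
  [+0]  conj(Y_{1,0})(Ω₁) = (0.456153, -0.000000) ; Y_{1,0}(Ω₂) = (-0.019199, 0.000000) ; Δ = (-0.008758, 0.000000)
  [+1]  conj(Y_{1,1})(Ω₁) = (-0.042071, -0.116441) ; Y_{1,1}(Ω₂) = (0.161006, 0.305384) ; Δ = (0.028785, -0.031595)
Total Σ_m = (0.048813, 0.000000). Multiply by 4.188790: (0.204469, 0.000000). P_1(cos γ) = 0.204469

0.204469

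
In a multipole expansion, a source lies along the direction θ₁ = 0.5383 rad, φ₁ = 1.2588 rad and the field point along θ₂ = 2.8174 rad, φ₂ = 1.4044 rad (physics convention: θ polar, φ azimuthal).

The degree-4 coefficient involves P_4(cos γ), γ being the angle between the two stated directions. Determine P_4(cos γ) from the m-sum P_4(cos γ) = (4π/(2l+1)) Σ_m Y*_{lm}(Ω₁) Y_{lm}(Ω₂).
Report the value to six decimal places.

Summing Y*_{l m}(θ₁,φ₁)·Y_{l m}(θ₂,φ₂) over m ∈ [−4, 4]; prefactor 4π/(2·4+1) = 1.396263:
  m=-4: (0.00970 - 0.02899j) × (0.00358 + 0.00281j) = 0.00012 - 0.00008j  (running Σ = 0.00012 - 0.00008j)
  m=-3: (-0.11660 - 0.08588j) × (0.01836 - 0.03367j) = -0.00503 + 0.00235j  (running Σ = -0.00492 + 0.00227j)
  m=-2: (-0.29685 + 0.21372j) × (-0.16970 - 0.05866j) = 0.06291 - 0.01886j  (running Σ = 0.05800 - 0.01658j)
  m=-1: (0.13808 + 0.42811j) × (-0.07783 + 0.46344j) = -0.20915 + 0.03067j  (running Σ = -0.15116 + 0.01409j)
  m=0: (-0.01011 + 0.00000j) × (0.45504 + 0.00000j) = -0.00460 + 0.00000j  (running Σ = -0.15576 + 0.01409j)
  m=1: (-0.13808 + 0.42811j) × (0.07783 + 0.46344j) = -0.20915 - 0.03067j  (running Σ = -0.36491 - 0.01658j)
  m=2: (-0.29685 - 0.21372j) × (-0.16970 + 0.05866j) = 0.06291 + 0.01886j  (running Σ = -0.30200 + 0.00227j)
  m=3: (0.11660 - 0.08588j) × (-0.01836 - 0.03367j) = -0.00503 - 0.00235j  (running Σ = -0.30703 - 0.00008j)
  m=4: (0.00970 + 0.02899j) × (0.00358 - 0.00281j) = 0.00012 + 0.00008j  (running Σ = -0.30691 - 0.00000j)
Accumulated sum -0.30691 - 0.00000j; after 4π/(2l+1) scaling, -0.42853 - 0.00000j ⇒ P_4 = -0.428529

-0.428529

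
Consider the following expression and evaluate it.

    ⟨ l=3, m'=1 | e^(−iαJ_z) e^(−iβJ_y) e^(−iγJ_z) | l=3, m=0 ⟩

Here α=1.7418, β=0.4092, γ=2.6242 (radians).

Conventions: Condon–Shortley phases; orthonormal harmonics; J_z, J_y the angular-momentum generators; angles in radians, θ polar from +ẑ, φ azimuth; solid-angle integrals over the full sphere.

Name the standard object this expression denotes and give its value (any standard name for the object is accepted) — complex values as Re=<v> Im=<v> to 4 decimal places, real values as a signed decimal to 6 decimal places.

This is a Wigner D-matrix element — the rotation-matrix element ⟨l m'| R(α,β,γ) |l m⟩ in the angular-momentum basis.
D^3_{1,0}(1.7418,0.4092,2.6242) = e^{-i·1·1.7418}·d^3_{1,0}(0.4092)·e^{-i·0·2.6242}. Compute d first:
c=cos(0.409200/2)=0.979142, s=sin(0.409200/2)=0.203176; N=√[24·2·6·6]=41.569219
k: max(0,(0)−(1))=0 … min(3+(0),3−(1))=2
  k=0: (−1)^1·41.5692/(12)·0.9791^5·0.2032^1 = -0.633419
  k=1: (−1)^2·41.5692/(4)·0.9791^3·0.2032^3 = +0.081821
  k=2: (−1)^3·41.5692/(12)·0.9791^1·0.2032^5 = -0.001174
d^3_{1,0}(0.4092) = -0.633419 +0.081821 -0.001174 = -0.552773
D = (-0.170171-0.985414i)·(-0.552773)·(+1.000000+0.000000i) = +0.094066+0.544710i

Wigner D-matrix element, Re=0.0941 Im=0.5447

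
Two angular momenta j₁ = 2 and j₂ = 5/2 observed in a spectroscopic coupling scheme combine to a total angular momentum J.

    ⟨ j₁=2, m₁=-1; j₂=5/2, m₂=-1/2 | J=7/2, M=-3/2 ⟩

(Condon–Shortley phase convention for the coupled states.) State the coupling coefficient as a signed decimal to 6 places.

−√(2/21) = -0.308607

j₁+j₂−J=1  J+j₁−j₂=3  J−j₁+j₂=4  j₁+j₂+J+1=9
(j₁±m₁, j₂±m₂, J±M) = (1,3,2,3,2,5)
P² = 384/7
sum k=0..1:
  [0] +1/24 = 1/24
  [1] −1/12 = -1/12
S = -1/24
C² = P²·S² = 2/21 ; C = -0.308607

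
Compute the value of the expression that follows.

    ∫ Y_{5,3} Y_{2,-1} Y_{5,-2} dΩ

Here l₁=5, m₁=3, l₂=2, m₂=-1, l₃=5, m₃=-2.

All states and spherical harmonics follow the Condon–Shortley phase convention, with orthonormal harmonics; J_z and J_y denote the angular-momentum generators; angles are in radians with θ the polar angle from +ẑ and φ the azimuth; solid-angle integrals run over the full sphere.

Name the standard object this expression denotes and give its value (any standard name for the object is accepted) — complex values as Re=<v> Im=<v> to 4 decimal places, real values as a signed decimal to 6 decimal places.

Gaunt coefficient, -0.161739

This is a Gaunt coefficient — the integral of a triple product of spherical harmonics over the sphere.
m-sum 0 ✓  L=12 even ✓  3≤5≤7 ✓
Π(2lᵢ+1) = 11×5×11 = 605
triangle coeff Δ(5,2,5) = 1/38610
Σ_t [0,2]: t=0:+1/2880 t=1:−1/576 t=2:+1/2880 = -1/960
(3j)²=10/429 [(5 2 5; 0 0 0)], sign=+1
Σ_t [0,1]: t=0:+1/2880 t=1:−1/10080 = 1/4032
(3j)²=10/429 [(5 2 5; 3 -1 -2)], sign=-1
⇒ 4πI² = 500/1521
I = (-1)√(500/1521/(4π)) = -0.16173926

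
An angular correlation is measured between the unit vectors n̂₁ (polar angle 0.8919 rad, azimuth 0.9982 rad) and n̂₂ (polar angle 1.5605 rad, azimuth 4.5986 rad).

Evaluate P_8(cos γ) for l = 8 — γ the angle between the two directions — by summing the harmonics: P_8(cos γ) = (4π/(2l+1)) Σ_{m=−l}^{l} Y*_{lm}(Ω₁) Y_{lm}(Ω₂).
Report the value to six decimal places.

Term-by-term m-sum for l=8 (normalisation 4π/17 = 0.739198):
  [-8]  conj(Y_{8,-8})(Ω₁) = -0.009105+0.068774i ; Y_{8,-8}(Ω₂) = +0.316081+0.406859i ; Δ = -0.030859+0.018034i
  [-7]  conj(Y_{8,-7})(Ω₁) = +0.170633+0.144956i ; Y_{8,-7}(Ω₂) = +0.015171-0.014837i ; Δ = +0.004739-0.000333i
  [-6]  conj(Y_{8,-6})(Ω₁) = +0.393437-0.119116i ; Y_{8,-6}(Ω₂) = +0.291486+0.237034i ; Δ = +0.142916+0.058537i
  [-5]  conj(Y_{8,-5})(Ω₁) = +0.116858-0.408523i ; Y_{8,-5}(Ω₂) = +0.013521-0.021143i ; Δ = -0.007058-0.007994i
  [-4]  conj(Y_{8,-4})(Ω₁) = -0.069851-0.079708i ; Y_{8,-4}(Ω₂) = +0.302949+0.148273i ; Δ = -0.009343-0.034504i
  [-3]  conj(Y_{8,-3})(Ω₁) = +0.303938-0.045001i ; Y_{8,-3}(Ω₂) = +0.009022-0.025396i ; Δ = +0.001599-0.008125i
  [-2]  conj(Y_{8,-2})(Ω₁) = +0.117313-0.258791i ; Y_{8,-2}(Ω₂) = +0.313100+0.072511i ; Δ = +0.055496-0.072521i
  [-1]  conj(Y_{8,-1})(Ω₁) = +0.102262+0.158635i ; Y_{8,-1}(Ω₂) = +0.003151-0.027572i ; Δ = +0.004696-0.002320i
  [+0]  conj(Y_{8,0})(Ω₁) = +0.316058-0.000000i ; Y_{8,0}(Ω₂) = +0.316824+0.000000i ; Δ = +0.100135+0.000000i
  [+1]  conj(Y_{8,1})(Ω₁) = -0.102262+0.158635i ; Y_{8,1}(Ω₂) = -0.003151-0.027572i ; Δ = +0.004696+0.002320i
  [+2]  conj(Y_{8,2})(Ω₁) = +0.117313+0.258791i ; Y_{8,2}(Ω₂) = +0.313100-0.072511i ; Δ = +0.055496+0.072521i
  [+3]  conj(Y_{8,3})(Ω₁) = -0.303938-0.045001i ; Y_{8,3}(Ω₂) = -0.009022-0.025396i ; Δ = +0.001599+0.008125i
  [+4]  conj(Y_{8,4})(Ω₁) = -0.069851+0.079708i ; Y_{8,4}(Ω₂) = +0.302949-0.148273i ; Δ = -0.009343+0.034504i
  [+5]  conj(Y_{8,5})(Ω₁) = -0.116858-0.408523i ; Y_{8,5}(Ω₂) = -0.013521-0.021143i ; Δ = -0.007058+0.007994i
  [+6]  conj(Y_{8,6})(Ω₁) = +0.393437+0.119116i ; Y_{8,6}(Ω₂) = +0.291486-0.237034i ; Δ = +0.142916-0.058537i
  [+7]  conj(Y_{8,7})(Ω₁) = -0.170633+0.144956i ; Y_{8,7}(Ω₂) = -0.015171-0.014837i ; Δ = +0.004739+0.000333i
  [+8]  conj(Y_{8,8})(Ω₁) = -0.009105-0.068774i ; Y_{8,8}(Ω₂) = +0.316081-0.406859i ; Δ = -0.030859-0.018034i
Accumulated sum +0.424509+0.000000i; after 4π/(2l+1) scaling, +0.313796+0.000000i ⇒ P_8 = 0.313796

0.313796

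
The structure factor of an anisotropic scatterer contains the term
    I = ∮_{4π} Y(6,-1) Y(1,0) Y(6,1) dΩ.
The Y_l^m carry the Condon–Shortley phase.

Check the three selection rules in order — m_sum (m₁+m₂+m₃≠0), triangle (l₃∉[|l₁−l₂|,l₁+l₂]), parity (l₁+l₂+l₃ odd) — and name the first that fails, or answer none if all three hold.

Σmᵢ = 0  ✓
l₃∈[|l₁−l₂|,l₁+l₂]=[5,7], have l₃=6  ✓
Σlᵢ = 13 ⇒ odd  ✗

parity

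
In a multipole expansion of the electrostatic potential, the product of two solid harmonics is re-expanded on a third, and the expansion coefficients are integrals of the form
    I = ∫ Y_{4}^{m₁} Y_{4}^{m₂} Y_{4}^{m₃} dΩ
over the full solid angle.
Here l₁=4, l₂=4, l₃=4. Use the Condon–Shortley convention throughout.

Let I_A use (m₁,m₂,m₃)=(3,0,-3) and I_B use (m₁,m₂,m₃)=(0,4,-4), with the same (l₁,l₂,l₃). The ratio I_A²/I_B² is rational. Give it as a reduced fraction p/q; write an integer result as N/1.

9/4

l's match ⇒ only the (l;m) 3-j factors differ between A and B.
A: triangle coeff Δ(4,4,4) = 1/450450; Σ_t [0,1]: t=0:+1/3456 t=1:−1/864 = -1/1152; (3j)²=7/286 [(4 4 4; 3 0 -3)], sign=+1
B: triangle coeff Δ(4,4,4) = 1/450450; Σ_t [4,4]: t=4:+1/13824 = 1/13824; (3j)²=14/1287 [(4 4 4; 0 4 -4)], sign=+1
I_A²/I_B² = (7/286)/(14/1287) = 9/4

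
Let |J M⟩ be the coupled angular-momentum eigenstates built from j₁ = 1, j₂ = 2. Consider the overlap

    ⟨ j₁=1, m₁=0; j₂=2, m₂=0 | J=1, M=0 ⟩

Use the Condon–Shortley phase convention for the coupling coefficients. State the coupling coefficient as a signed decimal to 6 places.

−√(2/5) = -0.632456

j₁+j₂−J=2  J+j₁−j₂=0  J−j₁+j₂=2  j₁+j₂+J+1=5
(j₁±m₁, j₂±m₂, J±M) = (1,1,2,2,1,1)
P² = 2/5
sum k=1..1:
  [1] −1/1 = -1
S = -1
C² = P²·S² = 2/5 ; C = -0.632456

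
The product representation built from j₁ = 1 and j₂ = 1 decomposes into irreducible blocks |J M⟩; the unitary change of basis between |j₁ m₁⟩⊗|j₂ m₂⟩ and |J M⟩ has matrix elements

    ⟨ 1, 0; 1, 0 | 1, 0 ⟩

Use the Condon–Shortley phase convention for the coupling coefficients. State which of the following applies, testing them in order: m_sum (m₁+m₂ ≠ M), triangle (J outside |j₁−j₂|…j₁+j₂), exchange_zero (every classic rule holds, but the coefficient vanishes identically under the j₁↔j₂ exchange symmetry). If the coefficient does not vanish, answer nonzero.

m-sum: m₁+m₂ = 0+0 = 0, M = 0  ✓
triangle: |j₁−j₂| = 0 ≤ J = 1 ≤ j₁+j₂ = 2  ✓
exchange: j₁=j₂ and m₁=m₂, and (−1)^(j₁+j₂−J) = (−1)^1 = −1 forces ⟨j₁m₁;j₂m₂|JM⟩ = −⟨j₂m₂;j₁m₁|JM⟩ = −⟨j₁m₁;j₂m₂|JM⟩ ⇒ the coefficient vanishes identically
Racah sum check: Σ_k collapses to 0 ⇒ CG = 0

exchange_zero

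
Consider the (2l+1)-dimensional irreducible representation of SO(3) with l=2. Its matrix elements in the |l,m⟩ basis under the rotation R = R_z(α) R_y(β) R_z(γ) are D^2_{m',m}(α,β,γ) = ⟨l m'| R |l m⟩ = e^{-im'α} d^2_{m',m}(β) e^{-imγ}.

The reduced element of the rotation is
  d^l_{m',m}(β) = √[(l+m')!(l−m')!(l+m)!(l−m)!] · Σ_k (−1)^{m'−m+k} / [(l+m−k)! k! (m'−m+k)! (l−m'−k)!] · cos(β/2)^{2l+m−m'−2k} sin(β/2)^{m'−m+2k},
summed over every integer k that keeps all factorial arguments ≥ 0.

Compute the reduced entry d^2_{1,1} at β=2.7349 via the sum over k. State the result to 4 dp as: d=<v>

d=-0.1157

d^2_{1,1}(β=2.7349) via the finite sum:
With c≡cos(β/2)=0.201948 and s≡sin(β/2)=0.979396, N=[6·1·6·1]^{1/2}=6.000000
The bounds max(0,m−m')=0 and min(l+m,l−m')=1 give 2 terms
  k=0: (−1)^0·6.0000/(6)·0.2019^4·0.9794^0 = +0.001663
  k=1: (−1)^1·6.0000/(2)·0.2019^2·0.9794^2 = -0.117359
d^2_{1,1}(2.7349) = +0.001663 -0.117359 = -0.115696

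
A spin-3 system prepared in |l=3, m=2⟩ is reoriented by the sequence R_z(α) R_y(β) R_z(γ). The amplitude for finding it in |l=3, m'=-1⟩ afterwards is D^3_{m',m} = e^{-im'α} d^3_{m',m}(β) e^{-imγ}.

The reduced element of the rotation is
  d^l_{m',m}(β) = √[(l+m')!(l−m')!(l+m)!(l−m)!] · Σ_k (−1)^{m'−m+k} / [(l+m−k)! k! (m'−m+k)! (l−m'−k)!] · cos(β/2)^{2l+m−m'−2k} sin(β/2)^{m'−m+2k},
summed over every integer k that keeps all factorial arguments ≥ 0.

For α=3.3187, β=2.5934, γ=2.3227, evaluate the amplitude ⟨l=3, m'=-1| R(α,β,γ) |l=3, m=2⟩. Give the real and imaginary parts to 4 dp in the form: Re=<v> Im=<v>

First d^3_{-1,2}(β=2.5934), then the phase factors e^{-i(-1)α} and e^{-i(2)γ}:
With c≡cos(β/2)=0.270677 and s≡sin(β/2)=0.962670, N=[2·24·120·1]^{1/2}=75.894664
Admissible k: 3..4 (factorial args all ≥0)
  k=3: (−1)^0·75.8947/(12)·0.2707^3·0.9627^3 = +0.111897
  k=4: (−1)^1·75.8947/(24)·0.2707^1·0.9627^5 = -0.707684
d^3_{-1,2}(2.5934) = +0.111897 -0.707684 = -0.595787
D = (-0.984357-0.176183i)·(-0.595787)·(-0.066939+0.997757i) = -0.143990+0.578126i

Re=-0.1440 Im=0.5781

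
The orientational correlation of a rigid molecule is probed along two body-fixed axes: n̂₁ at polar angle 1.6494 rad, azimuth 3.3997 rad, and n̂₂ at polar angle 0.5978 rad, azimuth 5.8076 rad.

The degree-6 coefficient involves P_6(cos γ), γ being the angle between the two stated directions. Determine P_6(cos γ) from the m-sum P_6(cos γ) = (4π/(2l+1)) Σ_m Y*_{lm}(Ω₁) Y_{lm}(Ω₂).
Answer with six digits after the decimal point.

Expand P_6 via completeness: Σ_{m} conj(Y_{6,m}) at Ω₁ times Y_{6,m} at Ω₂ —
  term(m=-6) = -0.00222 - 0.00693j   from Y*(Ω₁)=0.01050 + 0.47409j, Y(Ω₂)=-0.01472 + 0.00436j
  term(m=-5) = -0.00874 - 0.00508j   from Y*(Ω₁)=0.03579 + 0.12434j, Y(Ω₂)=-0.05643 + 0.05403j
  term(m=-4) = 0.07499 - 0.01574j   from Y*(Ω₁)=-0.16843 - 0.28203j, Y(Ω₂)=-0.07593 + 0.22056j
  term(m=-3) = 0.03796 - 0.05203j   from Y*(Ω₁)=-0.10623 - 0.10390j, Y(Ω₂)=0.06222 + 0.42897j
  term(m=-2) = 0.01260 + 0.12143j   from Y*(Ω₁)=0.25062 + 0.14224j, Y(Ω₂)=0.24603 + 0.34489j
  term(m=-1) = -0.00204 - 0.00184j   from Y*(Ω₁)=0.15018 + 0.03965j, Y(Ω₂)=-0.01575 - 0.00811j
  term(m=+0) = 0.11694 + 0.00000j   from Y*(Ω₁)=-0.27745 + 0.00000j, Y(Ω₂)=-0.42147 + 0.00000j
  term(m=+1) = -0.00204 + 0.00184j   from Y*(Ω₁)=-0.15018 + 0.03965j, Y(Ω₂)=0.01575 - 0.00811j
  term(m=+2) = 0.01260 - 0.12143j   from Y*(Ω₁)=0.25062 - 0.14224j, Y(Ω₂)=0.24603 - 0.34489j
  term(m=+3) = 0.03796 + 0.05203j   from Y*(Ω₁)=0.10623 - 0.10390j, Y(Ω₂)=-0.06222 + 0.42897j
  term(m=+4) = 0.07499 + 0.01574j   from Y*(Ω₁)=-0.16843 + 0.28203j, Y(Ω₂)=-0.07593 - 0.22056j
  term(m=+5) = -0.00874 + 0.00508j   from Y*(Ω₁)=-0.03579 + 0.12434j, Y(Ω₂)=0.05643 + 0.05403j
  term(m=+6) = -0.00222 + 0.00693j   from Y*(Ω₁)=0.01050 - 0.47409j, Y(Ω₂)=-0.01472 - 0.00436j
Σ over m = 0.34204 - 0.00000j; ×(4π/13) → 0.33063 - 0.00000j. Real part: 0.330632

0.330632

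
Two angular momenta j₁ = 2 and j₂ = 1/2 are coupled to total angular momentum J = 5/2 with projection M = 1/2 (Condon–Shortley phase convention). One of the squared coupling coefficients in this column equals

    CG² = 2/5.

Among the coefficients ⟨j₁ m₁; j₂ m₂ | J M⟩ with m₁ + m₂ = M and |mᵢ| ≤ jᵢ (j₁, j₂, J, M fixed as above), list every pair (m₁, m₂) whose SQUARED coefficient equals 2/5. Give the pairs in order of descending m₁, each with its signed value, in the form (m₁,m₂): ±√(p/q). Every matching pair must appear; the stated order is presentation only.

Admissible pairs with m₁+m₂ = M = 1/2: (0,1/2), (1,-1/2)
  (m₁,m₂)=(1,-1/2): CG² = 2/5, CG = +√(2/5)   ← matches the target
  (m₁,m₂)=(0,1/2): CG² = 3/5, CG = +√(3/5)
Pairs with CG² = 2/5: (1,-1/2): +√(2/5)

(1,-1/2): +√(2/5)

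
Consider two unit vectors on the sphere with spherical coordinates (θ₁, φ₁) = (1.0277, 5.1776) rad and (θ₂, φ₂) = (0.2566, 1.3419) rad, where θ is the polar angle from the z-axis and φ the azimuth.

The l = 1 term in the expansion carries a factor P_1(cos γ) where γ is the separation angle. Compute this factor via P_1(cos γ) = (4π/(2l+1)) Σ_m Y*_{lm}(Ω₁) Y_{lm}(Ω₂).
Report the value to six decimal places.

0.332865

Summing Y*_{l m}(θ₁,φ₁)·Y_{l m}(θ₂,φ₂) over m ∈ [−1, 1]; prefactor 4π/(2·1+1) = 4.188790:
  term(m=-1) = -0.01993 - 0.01659j   from Y*(Ω₁)=0.13269 - 0.26435j, Y(Ω₂)=0.01990 - 0.08540j
  term(m=+0) = 0.11933 + 0.00000j   from Y*(Ω₁)=0.25250 + 0.00000j, Y(Ω₂)=0.47260 + 0.00000j
  term(m=+1) = -0.01993 + 0.01659j   from Y*(Ω₁)=-0.13269 - 0.26435j, Y(Ω₂)=-0.01990 - 0.08540j
Total Σ_m = 0.07947 + 0.00000j. Multiply by 4.188790: 0.33287 + 0.00000j. P_1(cos γ) = 0.332865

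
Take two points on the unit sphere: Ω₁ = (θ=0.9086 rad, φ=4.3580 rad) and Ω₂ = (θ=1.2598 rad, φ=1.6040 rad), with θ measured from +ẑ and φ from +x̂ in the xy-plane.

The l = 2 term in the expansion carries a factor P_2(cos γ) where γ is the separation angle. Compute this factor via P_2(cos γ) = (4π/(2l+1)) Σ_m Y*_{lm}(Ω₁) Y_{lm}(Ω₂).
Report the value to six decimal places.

Summing Y*_{l m}(θ₁,φ₁)·Y_{l m}(θ₂,φ₂) over m ∈ [−2, 2]; prefactor 4π/(2·2+1) = 2.513274:
  m=-2: Y*=-0.182385+0.156378i  Y=-0.349332+0.023232i  product +0.060080-0.058865i
  m=-1: Y*=-0.129995-0.351329i  Y=-0.007472-0.224941i  product -0.078057+0.031866i
  m=+0: Y*=+0.042301-0.000000i  Y=-0.226791+0.000000i  product -0.009594+0.000000i
  m=+1: Y*=+0.129995-0.351329i  Y=+0.007472-0.224941i  product -0.078057-0.031866i
  m=+2: Y*=-0.182385-0.156378i  Y=-0.349332-0.023232i  product +0.060080+0.058865i
Σ over m = -0.045548+0.000000i; ×(4π/5) → -0.114474+0.000000i. Real part: -0.114474

-0.114474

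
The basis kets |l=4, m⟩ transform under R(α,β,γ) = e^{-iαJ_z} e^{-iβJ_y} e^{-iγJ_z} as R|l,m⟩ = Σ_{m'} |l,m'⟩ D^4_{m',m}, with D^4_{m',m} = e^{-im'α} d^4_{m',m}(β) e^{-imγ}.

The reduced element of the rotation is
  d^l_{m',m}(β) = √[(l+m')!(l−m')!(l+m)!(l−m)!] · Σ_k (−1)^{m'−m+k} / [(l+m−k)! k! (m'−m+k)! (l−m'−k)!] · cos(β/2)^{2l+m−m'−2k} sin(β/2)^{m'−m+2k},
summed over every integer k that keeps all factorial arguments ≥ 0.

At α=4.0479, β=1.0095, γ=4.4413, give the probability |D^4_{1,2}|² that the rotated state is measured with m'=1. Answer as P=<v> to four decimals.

Split into d^4_{1,2}(β=1.0095) × two z-phases.
c=cos(1.009500/2)=0.875295, s=sin(1.009500/2)=0.483589; N=√[120·6·720·2]=1018.233765
Admissible k: 1..3 (factorial args all ≥0)
  k=1: (−1)^0·1018.2338/(240)·0.8753^7·0.4836^1 = +0.807597
  k=2: (−1)^1·1018.2338/(48)·0.8753^5·0.4836^3 = -1.232559
  k=3: (−1)^2·1018.2338/(72)·0.8753^3·0.4836^5 = +0.250818
d^4_{1,2}(1.0095) = +0.807597 -1.232559 +0.250818 = -0.174143
|D^4_{1,2}|² = |d^4_{1,2}(β)|² = (-0.174143)² = 0.030326 (the z-rotation phases have unit modulus)

P=0.0303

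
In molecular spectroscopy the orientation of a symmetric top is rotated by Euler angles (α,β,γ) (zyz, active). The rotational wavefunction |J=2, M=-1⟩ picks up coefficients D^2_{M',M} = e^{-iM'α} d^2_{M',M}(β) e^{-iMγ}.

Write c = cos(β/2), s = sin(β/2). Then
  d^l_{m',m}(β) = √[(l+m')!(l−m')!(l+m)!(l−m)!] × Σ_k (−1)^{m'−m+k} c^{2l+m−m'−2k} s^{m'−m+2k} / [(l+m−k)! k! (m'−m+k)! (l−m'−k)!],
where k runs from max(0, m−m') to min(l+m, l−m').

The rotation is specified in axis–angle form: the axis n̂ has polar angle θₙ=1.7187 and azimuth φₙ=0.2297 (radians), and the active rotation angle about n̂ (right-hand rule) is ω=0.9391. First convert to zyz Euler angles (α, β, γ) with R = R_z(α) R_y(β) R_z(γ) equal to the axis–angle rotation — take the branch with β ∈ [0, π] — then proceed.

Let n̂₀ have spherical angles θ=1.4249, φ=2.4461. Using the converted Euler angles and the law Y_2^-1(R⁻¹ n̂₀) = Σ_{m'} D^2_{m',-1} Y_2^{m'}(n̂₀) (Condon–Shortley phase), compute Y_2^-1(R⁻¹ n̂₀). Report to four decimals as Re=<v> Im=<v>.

Axis–angle → zyz. n̂ = (sinθₙcosφₙ, sinθₙsinφₙ, cosθₙ) = (+0.963104, +0.225200, -0.147365), ω = 0.9391.
R = I cosω + sinω [n̂]ₓ + (1−cosω) n̂n̂ᵀ gives
  R = [+0.970340, +0.207741, +0.123625; -0.030114, +0.611282, -0.790840; -0.239859, +0.763661, +0.599407]
β = atan2(√(R₁₃²+R₂₃²), R₃₃) = 0.928036; α = atan2(R₂₃, R₁₃) mod 2π = 4.867455; γ = atan2(R₃₂, −R₃₁) mod 2π = 1.266462
Need the full column D^2_{m',-1} for m'=−2..2 at α=4.8675, β=0.9280, γ=1.2665.
cos(β/2)=0.894261, sin(β/2)=0.447545
d^2_{-2,-1}: single k=1 term ⇒ +0.640118;  D = +0.003711-0.640107i
d^2_{-1,-1}: k∈[0..1] ⇒ +0.639526 -0.480533 = +0.158993;  D = +0.157225-0.023644i
d^2_{0,-1}: k∈[0..1] ⇒ -0.783981 +0.196359 = -0.587623;  D = -0.176086-0.560620i
d^2_{1,-1}: k∈[0..1] ⇒ +0.480533 -0.040119 = +0.440415;  D = -0.394752+0.195284i
d^2_{2,-1}: single k=0 term ⇒ -0.160326;  D = +0.092432+0.131000i
Y_2^{m'}(θ=1.4249,φ=2.4461) and Σ D·Y over m':
  (+0.0037-0.6401i)·(+0.0676+0.3720i)  (+0.1572-0.0236i)·(-0.0853-0.0712i)  (-0.1761-0.5606i)·(-0.2954+0.0000i)  (-0.3948+0.1953i)·(+0.0853-0.0712i)  (+0.0924+0.1310i)·(+0.0676-0.3720i)
Y_2^-1(R⁻¹ n̂) = +0.310510+0.133760i

Re=0.3105 Im=0.1338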